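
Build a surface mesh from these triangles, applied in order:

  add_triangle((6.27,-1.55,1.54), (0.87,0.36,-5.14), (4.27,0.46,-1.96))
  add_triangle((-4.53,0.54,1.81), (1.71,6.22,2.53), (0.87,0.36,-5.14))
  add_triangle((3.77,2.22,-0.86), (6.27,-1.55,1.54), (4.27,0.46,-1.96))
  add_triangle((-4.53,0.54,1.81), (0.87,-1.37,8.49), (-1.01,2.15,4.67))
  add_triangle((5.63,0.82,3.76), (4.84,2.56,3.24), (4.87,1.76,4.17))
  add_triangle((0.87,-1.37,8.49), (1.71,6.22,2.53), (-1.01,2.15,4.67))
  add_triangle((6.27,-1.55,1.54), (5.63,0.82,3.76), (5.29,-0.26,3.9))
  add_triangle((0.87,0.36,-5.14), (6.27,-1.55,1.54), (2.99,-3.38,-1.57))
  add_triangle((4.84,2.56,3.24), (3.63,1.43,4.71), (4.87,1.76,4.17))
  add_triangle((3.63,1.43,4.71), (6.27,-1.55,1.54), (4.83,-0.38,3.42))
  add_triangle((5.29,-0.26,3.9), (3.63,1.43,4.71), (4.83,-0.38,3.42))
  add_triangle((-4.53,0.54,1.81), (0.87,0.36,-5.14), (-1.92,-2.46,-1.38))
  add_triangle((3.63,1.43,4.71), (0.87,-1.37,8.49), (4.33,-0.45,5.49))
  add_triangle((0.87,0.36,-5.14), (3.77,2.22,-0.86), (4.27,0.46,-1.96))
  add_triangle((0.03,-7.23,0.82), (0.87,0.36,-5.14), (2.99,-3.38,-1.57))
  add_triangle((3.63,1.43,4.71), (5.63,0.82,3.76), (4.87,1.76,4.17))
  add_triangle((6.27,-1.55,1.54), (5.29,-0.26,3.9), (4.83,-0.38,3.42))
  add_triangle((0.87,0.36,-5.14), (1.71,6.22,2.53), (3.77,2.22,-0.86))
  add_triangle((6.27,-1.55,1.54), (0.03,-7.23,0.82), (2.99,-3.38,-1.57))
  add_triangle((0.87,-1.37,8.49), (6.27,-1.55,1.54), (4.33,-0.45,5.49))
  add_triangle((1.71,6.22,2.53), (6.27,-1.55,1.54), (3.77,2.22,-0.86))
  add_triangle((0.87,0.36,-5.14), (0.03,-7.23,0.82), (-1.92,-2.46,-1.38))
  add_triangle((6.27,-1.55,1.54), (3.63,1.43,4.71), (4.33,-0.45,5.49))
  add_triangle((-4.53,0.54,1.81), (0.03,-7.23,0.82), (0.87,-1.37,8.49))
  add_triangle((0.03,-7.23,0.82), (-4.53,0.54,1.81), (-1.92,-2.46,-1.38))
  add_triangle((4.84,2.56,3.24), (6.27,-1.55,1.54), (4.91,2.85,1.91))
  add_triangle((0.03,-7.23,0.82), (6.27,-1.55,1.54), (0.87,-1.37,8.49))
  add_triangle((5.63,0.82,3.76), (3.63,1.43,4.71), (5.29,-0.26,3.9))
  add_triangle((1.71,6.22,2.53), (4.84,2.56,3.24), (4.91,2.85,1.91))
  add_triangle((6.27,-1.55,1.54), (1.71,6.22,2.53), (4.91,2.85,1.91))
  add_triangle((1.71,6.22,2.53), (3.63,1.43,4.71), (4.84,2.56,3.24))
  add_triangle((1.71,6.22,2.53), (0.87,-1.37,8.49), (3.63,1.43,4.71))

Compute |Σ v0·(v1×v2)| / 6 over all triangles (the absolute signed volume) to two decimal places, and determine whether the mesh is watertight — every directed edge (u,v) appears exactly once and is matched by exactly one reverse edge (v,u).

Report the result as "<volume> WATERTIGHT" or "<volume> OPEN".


Per-triangle v0·(v1×v2)/6:
  t1: +6.6710
  t2: +24.3680
  t3: +7.0818
  t4: +17.6213
  t5: +1.5897
  t6: +19.9216
  t7: +3.4083
  t8: +16.1593
  t9: +1.1409
  t10: -2.1844
  t11: +0.0560
  t12: +10.4807
  t13: +9.7336
  t14: +6.2845
  t15: +16.2346
  t16: +1.4775
  t17: +0.2333
  t18: +15.9067
  t19: +19.6352
  t20: +10.7081
  t21: +19.3475
  t22: +13.6024
  t23: +8.2901
  t24: +47.4222
  t25: +13.4038
  t26: +5.9472
  t27: +61.4856
  t28: +2.5206
  t29: +6.1865
  t30: -4.0733
  t31: +10.3239
  t32: +25.0232
Σ = +396.0070 → |volume| = 396.01

Directed edges: 96 total; 6 unmatched, e.g. (-4.53,0.54,1.81)→(1.71,6.22,2.53) → open.

396.01 OPEN


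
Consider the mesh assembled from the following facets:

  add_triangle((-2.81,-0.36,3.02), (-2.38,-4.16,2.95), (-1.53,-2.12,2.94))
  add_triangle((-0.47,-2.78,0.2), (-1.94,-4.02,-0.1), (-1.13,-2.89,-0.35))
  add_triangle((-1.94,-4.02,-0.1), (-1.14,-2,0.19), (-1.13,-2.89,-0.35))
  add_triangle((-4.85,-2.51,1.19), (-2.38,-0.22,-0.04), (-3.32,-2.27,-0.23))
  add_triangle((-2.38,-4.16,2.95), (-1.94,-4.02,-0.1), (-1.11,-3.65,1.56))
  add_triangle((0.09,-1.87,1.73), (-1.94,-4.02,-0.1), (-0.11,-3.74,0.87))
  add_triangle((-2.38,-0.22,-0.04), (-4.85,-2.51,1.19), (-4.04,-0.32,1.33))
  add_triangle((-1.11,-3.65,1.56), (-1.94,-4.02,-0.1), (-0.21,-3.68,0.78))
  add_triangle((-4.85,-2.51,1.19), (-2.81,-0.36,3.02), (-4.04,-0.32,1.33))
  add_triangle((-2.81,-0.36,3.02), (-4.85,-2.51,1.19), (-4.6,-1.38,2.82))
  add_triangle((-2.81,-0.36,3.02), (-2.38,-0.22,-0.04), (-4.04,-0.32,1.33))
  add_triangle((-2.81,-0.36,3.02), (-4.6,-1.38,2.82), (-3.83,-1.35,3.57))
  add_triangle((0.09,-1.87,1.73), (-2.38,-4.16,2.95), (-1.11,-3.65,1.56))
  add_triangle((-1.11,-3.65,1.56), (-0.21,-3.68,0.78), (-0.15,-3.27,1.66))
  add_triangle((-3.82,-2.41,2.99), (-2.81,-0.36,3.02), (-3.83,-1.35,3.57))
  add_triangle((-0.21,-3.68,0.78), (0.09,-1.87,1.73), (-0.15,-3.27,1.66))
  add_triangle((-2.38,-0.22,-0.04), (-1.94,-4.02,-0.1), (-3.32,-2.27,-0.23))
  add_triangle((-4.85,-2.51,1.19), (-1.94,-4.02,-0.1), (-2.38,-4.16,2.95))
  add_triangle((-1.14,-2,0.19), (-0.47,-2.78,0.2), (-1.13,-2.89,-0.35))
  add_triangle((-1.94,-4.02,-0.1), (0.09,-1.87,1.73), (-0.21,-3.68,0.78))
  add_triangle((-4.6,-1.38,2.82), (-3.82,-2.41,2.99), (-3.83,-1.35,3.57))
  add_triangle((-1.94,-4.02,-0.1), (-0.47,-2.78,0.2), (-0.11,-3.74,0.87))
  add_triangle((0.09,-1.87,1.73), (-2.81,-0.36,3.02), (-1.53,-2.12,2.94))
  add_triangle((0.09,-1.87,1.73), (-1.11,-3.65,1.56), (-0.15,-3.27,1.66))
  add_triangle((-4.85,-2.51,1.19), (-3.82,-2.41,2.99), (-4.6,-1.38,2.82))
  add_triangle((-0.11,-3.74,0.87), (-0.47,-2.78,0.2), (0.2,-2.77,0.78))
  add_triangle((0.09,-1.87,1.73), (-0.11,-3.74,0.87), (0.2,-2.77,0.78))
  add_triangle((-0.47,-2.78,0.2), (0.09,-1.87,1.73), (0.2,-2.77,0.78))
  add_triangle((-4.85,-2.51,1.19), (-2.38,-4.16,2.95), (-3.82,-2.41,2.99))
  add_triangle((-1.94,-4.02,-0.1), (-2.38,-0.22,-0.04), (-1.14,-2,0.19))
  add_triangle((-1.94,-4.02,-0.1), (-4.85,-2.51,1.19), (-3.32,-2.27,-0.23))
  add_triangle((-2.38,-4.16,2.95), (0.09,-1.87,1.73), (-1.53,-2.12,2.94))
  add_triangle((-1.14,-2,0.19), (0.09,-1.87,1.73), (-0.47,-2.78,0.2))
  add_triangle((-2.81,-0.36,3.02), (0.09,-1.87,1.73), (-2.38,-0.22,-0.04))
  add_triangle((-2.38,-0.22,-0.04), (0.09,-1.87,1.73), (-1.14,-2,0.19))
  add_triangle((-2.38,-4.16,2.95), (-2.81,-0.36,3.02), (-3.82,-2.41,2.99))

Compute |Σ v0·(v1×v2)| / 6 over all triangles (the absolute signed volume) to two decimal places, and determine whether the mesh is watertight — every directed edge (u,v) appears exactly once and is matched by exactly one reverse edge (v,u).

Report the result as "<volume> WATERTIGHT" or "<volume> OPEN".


29.28 WATERTIGHT

Per-triangle v0·(v1×v2)/6:
  t1: +1.9859
  t2: +0.2101
  t3: -0.0099
  t4: +1.1326
  t5: +1.7447
  t6: +1.3770
  t7: +1.1702
  t8: +1.3516
  t9: +3.0363
  t10: -0.3890
  t11: -0.1206
  t12: +0.6524
  t13: +1.1009
  t14: +0.5524
  t15: +0.0424
  t16: +0.0867
  t17: -0.2129
  t18: +7.1317
  t19: -0.2210
  t20: -1.2843
  t21: +1.0844
  t22: +0.2567
  t23: +0.5043
  t24: +0.3730
  t25: +2.2524
  t26: +0.0455
  t27: +0.2149
  t28: -0.3848
  t29: +4.0306
  t30: -0.3693
  t31: +2.2897
  t32: +1.2441
  t33: -0.6014
  t34: -2.2166
  t35: -1.1432
  t36: +2.3667
Σ = +29.2842 → |volume| = 29.28

Directed edges: 108 total, each appears once with its reverse present → watertight.


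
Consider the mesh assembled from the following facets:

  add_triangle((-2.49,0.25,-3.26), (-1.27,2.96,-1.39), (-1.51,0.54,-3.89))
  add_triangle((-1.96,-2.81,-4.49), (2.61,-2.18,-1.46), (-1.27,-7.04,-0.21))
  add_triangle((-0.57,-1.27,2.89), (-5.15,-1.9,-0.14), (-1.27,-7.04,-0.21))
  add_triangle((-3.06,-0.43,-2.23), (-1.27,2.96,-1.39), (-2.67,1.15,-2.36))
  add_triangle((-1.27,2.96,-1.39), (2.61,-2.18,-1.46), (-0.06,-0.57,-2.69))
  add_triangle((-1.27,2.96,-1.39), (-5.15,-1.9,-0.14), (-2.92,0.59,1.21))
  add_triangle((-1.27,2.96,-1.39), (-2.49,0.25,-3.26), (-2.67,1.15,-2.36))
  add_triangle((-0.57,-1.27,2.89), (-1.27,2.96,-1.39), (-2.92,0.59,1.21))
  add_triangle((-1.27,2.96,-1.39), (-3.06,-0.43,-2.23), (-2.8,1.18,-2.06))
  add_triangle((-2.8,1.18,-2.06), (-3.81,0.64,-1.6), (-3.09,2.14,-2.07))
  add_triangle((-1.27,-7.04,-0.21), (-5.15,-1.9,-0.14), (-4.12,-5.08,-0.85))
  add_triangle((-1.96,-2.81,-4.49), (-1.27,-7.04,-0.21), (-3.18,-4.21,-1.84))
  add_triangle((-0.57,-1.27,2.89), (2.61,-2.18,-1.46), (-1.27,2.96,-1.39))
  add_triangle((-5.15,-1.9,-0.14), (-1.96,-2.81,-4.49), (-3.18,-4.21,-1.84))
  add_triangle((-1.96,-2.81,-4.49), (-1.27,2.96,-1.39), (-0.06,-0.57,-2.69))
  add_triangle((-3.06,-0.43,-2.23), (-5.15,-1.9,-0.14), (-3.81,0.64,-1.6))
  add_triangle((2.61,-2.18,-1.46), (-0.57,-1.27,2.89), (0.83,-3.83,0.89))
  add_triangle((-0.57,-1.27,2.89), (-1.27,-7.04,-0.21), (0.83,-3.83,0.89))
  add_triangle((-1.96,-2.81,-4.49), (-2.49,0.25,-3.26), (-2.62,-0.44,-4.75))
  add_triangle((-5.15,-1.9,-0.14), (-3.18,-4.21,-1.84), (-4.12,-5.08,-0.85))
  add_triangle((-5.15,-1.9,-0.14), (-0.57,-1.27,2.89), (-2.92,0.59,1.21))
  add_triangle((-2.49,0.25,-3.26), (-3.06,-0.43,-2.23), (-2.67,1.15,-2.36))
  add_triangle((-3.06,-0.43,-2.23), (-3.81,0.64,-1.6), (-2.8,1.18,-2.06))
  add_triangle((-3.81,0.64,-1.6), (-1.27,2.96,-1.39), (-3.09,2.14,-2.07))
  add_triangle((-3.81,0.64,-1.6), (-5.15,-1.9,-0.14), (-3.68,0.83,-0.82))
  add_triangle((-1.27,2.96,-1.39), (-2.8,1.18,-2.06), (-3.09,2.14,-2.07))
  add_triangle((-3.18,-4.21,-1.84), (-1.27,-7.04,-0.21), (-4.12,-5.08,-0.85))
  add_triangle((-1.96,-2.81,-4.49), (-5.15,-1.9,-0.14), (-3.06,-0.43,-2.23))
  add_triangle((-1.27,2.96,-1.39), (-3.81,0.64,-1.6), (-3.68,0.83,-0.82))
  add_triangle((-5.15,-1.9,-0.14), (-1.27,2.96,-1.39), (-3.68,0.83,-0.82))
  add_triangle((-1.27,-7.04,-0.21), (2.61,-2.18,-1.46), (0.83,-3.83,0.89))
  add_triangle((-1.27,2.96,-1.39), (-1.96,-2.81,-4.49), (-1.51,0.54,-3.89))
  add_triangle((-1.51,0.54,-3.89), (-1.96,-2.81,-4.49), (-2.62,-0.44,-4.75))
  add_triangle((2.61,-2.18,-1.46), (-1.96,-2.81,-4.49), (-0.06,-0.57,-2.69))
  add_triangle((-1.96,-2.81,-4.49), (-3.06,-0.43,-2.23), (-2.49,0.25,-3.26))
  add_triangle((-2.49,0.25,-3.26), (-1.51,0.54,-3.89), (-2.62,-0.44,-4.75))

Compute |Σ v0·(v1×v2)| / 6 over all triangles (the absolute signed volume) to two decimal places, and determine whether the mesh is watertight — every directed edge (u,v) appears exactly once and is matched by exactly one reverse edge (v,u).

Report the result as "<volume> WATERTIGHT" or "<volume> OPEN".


Per-triangle v0·(v1×v2)/6:
  t1: +2.2927
  t2: +17.9050
  t3: +16.5481
  t4: +0.3017
  t5: +2.8167
  t6: +5.7342
  t7: +1.2351
  t8: +2.1997
  t9: +0.3416
  t10: +0.5620
  t11: +3.6265
  t12: +9.5909
  t13: +0.5288
  t14: +8.4236
  t15: +3.7462
  t16: +2.8717
  t17: +2.4796
  t18: +5.6266
  t19: +1.0855
  t20: +3.4346
  t21: +5.3308
  t22: +0.9976
  t23: +0.9558
  t24: +0.4653
  t25: +1.5458
  t26: +0.4083
  t27: +4.4606
  t28: +6.5071
  t29: +1.3804
  t30: -0.4265
  t31: +6.0282
  t32: -2.0154
  t33: +1.5730
  t34: +3.7618
  t35: +2.8051
  t36: +0.7709
Σ = +125.8997 → |volume| = 125.90

Directed edges: 108 total, each appears once with its reverse present → watertight.

125.90 WATERTIGHT


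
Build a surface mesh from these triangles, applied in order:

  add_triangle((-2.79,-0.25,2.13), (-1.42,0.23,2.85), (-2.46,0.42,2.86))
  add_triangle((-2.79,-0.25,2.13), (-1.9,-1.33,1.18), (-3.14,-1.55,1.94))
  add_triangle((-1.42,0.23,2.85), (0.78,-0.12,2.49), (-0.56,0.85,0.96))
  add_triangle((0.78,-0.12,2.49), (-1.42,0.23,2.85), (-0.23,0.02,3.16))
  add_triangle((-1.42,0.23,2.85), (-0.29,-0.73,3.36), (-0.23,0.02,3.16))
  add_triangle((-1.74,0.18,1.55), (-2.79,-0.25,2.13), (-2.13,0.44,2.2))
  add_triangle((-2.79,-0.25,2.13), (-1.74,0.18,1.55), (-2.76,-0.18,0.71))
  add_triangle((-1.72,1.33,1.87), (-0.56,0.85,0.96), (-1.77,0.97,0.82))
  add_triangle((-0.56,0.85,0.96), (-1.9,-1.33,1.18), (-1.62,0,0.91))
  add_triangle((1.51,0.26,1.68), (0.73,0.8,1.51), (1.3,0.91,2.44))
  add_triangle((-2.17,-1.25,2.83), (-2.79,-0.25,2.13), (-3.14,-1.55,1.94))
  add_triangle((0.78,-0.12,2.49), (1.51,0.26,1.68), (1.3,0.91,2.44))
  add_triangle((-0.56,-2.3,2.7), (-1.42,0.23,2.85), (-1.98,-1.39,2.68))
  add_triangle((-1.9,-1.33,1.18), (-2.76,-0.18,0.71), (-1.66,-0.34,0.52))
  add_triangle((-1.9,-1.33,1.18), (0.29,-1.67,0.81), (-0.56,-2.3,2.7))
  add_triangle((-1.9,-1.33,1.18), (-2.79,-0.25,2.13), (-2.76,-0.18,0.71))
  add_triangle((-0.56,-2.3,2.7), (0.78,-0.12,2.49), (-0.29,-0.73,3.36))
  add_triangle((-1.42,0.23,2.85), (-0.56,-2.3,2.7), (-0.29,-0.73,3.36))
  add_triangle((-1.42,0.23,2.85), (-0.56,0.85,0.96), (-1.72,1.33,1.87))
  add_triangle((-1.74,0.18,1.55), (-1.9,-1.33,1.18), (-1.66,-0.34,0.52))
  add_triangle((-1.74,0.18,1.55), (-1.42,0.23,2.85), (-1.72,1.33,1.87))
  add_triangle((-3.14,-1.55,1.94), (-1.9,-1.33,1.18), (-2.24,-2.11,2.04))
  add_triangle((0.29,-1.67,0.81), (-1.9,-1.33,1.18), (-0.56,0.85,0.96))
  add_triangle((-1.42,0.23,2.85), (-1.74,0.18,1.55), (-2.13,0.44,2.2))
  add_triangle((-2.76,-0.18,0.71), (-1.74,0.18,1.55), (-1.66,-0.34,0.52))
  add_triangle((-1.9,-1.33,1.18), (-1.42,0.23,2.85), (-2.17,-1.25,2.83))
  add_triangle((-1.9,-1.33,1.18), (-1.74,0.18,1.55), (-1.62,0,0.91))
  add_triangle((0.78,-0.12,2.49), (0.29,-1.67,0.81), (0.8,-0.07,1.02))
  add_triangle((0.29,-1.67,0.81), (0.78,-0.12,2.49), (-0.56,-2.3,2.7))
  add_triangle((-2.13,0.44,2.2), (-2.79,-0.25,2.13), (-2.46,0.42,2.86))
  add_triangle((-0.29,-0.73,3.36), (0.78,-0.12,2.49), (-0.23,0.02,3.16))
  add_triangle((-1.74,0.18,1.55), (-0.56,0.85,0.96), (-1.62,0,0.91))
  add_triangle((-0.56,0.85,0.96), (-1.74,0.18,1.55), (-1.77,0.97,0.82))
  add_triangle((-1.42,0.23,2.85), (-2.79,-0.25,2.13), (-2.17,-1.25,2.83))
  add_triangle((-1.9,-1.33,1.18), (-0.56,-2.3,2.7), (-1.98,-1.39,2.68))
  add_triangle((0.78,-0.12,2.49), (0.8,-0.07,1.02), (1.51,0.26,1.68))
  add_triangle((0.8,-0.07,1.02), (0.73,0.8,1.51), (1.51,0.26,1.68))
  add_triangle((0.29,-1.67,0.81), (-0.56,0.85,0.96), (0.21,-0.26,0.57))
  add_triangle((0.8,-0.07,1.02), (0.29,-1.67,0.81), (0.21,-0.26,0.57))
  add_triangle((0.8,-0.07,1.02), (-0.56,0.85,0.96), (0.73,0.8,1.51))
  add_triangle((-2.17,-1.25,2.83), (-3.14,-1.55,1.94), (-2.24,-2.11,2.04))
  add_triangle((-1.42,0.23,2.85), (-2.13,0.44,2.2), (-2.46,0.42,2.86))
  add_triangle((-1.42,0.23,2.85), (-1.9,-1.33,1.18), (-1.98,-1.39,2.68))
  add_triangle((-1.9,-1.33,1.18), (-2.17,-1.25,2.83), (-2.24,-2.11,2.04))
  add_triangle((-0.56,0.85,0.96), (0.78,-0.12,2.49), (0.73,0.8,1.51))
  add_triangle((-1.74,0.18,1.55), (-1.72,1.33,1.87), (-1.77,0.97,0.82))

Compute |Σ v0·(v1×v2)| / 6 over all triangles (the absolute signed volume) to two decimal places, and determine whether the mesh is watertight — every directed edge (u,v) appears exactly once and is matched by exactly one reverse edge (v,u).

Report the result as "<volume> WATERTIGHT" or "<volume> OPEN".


Per-triangle v0·(v1×v2)/6:
  t1: +0.3628
  t2: -0.0870
  t3: +0.7290
  t4: +0.0206
  t5: +0.4848
  t6: +0.0246
  t7: +0.2252
  t8: +0.0919
  t9: -0.2576
  t10: +0.0481
  t11: +0.9166
  t12: +0.3437
  t13: +1.3702
  t14: +0.0221
  t15: +0.7969
  t16: +0.7619
  t17: +0.8775
  t18: +1.2820
  t19: +0.2435
  t20: -0.3484
  t21: +0.5214
  t22: +0.1314
  t23: -0.7525
  t24: -0.0937
  t25: -0.1301
  t26: -0.4069
  t27: +0.2111
  t28: +0.3249
  t29: +0.9842
  t30: +0.1172
  t31: +0.3836
  t32: +0.1000
  t33: -0.2791
  t34: +1.0617
  t35: +0.8733
  t36: +0.0765
  t37: -0.0585
  t38: -0.1139
  t39: -0.0521
  t40: -0.1310
  t41: +0.7213
  t42: +0.0361
  t43: +0.5646
  t44: -0.3097
  t45: +0.4073
  t46: +0.3299
Σ = +12.4257 → |volume| = 12.43

Directed edges: 138 total; 6 unmatched, e.g. (0.73,0.8,1.51)→(1.3,0.91,2.44) → open.

12.43 OPEN


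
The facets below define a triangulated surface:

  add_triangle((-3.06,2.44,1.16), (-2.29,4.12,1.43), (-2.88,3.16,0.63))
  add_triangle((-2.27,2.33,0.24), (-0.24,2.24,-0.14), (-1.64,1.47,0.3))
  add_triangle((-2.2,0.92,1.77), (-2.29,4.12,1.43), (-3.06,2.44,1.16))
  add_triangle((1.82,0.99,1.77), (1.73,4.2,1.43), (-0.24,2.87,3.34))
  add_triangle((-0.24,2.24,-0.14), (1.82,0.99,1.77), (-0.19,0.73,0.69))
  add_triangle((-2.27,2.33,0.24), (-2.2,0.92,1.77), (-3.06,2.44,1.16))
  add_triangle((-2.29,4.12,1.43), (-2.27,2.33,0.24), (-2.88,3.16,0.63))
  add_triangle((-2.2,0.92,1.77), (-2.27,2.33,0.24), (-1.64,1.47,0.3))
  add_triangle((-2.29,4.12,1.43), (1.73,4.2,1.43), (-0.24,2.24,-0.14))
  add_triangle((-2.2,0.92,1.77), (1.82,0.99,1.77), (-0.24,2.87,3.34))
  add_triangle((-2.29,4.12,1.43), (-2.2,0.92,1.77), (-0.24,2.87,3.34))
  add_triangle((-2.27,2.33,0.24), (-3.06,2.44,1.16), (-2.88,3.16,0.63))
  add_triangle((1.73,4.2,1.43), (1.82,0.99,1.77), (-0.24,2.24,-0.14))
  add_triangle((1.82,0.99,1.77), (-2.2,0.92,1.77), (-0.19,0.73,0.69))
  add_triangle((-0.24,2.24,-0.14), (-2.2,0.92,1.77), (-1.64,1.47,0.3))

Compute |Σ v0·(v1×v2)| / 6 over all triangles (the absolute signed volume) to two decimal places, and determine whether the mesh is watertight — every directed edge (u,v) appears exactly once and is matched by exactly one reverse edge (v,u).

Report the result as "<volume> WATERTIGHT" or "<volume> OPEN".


Per-triangle v0·(v1×v2)/6:
  t1: +0.7877
  t2: -0.0821
  t3: +1.3341
  t4: +3.7623
  t5: -0.6054
  t6: +0.0158
  t7: +0.1263
  t8: +0.0600
  t9: +2.5415
  t10: +1.2640
  t11: +4.0678
  t12: +0.1508
  t13: -0.2739
  t14: -0.4266
  t15: -0.7040
Σ = +12.0182 → |volume| = 12.02

Directed edges: 45 total; 9 unmatched, e.g. (-2.27,2.33,0.24)→(-0.24,2.24,-0.14) → open.

12.02 OPEN


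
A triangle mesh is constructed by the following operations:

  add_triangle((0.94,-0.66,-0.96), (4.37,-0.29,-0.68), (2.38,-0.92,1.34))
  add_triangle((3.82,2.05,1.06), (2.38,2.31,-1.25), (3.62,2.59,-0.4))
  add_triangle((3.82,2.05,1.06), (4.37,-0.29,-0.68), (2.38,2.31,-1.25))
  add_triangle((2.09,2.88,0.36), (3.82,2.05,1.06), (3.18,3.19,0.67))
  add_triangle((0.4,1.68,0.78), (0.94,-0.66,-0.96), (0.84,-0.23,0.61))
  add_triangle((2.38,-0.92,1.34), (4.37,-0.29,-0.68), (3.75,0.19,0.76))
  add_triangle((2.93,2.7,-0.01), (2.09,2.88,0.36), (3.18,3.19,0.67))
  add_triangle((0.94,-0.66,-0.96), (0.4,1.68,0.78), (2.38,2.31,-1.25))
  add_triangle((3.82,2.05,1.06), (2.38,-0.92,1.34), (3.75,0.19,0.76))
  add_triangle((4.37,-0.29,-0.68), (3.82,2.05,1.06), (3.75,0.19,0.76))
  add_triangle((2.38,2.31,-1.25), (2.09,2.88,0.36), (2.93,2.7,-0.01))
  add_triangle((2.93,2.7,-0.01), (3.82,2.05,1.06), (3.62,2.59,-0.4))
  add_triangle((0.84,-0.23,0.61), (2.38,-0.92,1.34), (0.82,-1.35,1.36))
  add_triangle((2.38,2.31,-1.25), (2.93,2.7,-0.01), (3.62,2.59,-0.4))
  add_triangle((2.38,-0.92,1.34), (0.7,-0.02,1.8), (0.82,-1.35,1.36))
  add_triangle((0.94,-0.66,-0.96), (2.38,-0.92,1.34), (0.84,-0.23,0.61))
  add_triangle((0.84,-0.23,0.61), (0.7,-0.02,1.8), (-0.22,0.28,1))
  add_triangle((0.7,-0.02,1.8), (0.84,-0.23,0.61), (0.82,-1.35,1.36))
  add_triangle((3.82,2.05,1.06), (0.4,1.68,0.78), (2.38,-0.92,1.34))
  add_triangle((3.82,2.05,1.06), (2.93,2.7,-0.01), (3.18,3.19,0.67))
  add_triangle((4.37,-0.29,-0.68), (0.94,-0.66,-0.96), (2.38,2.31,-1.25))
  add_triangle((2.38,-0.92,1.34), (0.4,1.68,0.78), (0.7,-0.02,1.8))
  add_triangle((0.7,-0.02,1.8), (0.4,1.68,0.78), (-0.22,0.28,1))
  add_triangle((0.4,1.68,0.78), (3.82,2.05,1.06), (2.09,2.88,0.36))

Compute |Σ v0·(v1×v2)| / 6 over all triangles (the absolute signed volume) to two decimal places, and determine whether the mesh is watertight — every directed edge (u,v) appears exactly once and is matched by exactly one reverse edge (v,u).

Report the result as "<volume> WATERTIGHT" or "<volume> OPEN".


17.57 OPEN

Per-triangle v0·(v1×v2)/6:
  t1: +1.1961
  t2: -0.1362
  t3: +4.4496
  t4: +0.0301
  t5: -0.3839
  t6: +1.2924
  t7: +0.2707
  t8: -0.3786
  t9: +1.1810
  t10: +1.7252
  t11: +0.5995
  t12: +0.6691
  t13: -0.0899
  t14: +0.4744
  t15: +0.6654
  t16: -0.0398
  t17: -0.0119
  t18: -0.2219
  t19: +1.5699
  t20: +0.6248
  t21: +1.8456
  t22: +0.9680
  t23: +0.3169
  t24: +0.9542
Σ = +17.5706 → |volume| = 17.57

Directed edges: 72 total; 6 unmatched, e.g. (0.84,-0.23,0.61)→(0.4,1.68,0.78) → open.


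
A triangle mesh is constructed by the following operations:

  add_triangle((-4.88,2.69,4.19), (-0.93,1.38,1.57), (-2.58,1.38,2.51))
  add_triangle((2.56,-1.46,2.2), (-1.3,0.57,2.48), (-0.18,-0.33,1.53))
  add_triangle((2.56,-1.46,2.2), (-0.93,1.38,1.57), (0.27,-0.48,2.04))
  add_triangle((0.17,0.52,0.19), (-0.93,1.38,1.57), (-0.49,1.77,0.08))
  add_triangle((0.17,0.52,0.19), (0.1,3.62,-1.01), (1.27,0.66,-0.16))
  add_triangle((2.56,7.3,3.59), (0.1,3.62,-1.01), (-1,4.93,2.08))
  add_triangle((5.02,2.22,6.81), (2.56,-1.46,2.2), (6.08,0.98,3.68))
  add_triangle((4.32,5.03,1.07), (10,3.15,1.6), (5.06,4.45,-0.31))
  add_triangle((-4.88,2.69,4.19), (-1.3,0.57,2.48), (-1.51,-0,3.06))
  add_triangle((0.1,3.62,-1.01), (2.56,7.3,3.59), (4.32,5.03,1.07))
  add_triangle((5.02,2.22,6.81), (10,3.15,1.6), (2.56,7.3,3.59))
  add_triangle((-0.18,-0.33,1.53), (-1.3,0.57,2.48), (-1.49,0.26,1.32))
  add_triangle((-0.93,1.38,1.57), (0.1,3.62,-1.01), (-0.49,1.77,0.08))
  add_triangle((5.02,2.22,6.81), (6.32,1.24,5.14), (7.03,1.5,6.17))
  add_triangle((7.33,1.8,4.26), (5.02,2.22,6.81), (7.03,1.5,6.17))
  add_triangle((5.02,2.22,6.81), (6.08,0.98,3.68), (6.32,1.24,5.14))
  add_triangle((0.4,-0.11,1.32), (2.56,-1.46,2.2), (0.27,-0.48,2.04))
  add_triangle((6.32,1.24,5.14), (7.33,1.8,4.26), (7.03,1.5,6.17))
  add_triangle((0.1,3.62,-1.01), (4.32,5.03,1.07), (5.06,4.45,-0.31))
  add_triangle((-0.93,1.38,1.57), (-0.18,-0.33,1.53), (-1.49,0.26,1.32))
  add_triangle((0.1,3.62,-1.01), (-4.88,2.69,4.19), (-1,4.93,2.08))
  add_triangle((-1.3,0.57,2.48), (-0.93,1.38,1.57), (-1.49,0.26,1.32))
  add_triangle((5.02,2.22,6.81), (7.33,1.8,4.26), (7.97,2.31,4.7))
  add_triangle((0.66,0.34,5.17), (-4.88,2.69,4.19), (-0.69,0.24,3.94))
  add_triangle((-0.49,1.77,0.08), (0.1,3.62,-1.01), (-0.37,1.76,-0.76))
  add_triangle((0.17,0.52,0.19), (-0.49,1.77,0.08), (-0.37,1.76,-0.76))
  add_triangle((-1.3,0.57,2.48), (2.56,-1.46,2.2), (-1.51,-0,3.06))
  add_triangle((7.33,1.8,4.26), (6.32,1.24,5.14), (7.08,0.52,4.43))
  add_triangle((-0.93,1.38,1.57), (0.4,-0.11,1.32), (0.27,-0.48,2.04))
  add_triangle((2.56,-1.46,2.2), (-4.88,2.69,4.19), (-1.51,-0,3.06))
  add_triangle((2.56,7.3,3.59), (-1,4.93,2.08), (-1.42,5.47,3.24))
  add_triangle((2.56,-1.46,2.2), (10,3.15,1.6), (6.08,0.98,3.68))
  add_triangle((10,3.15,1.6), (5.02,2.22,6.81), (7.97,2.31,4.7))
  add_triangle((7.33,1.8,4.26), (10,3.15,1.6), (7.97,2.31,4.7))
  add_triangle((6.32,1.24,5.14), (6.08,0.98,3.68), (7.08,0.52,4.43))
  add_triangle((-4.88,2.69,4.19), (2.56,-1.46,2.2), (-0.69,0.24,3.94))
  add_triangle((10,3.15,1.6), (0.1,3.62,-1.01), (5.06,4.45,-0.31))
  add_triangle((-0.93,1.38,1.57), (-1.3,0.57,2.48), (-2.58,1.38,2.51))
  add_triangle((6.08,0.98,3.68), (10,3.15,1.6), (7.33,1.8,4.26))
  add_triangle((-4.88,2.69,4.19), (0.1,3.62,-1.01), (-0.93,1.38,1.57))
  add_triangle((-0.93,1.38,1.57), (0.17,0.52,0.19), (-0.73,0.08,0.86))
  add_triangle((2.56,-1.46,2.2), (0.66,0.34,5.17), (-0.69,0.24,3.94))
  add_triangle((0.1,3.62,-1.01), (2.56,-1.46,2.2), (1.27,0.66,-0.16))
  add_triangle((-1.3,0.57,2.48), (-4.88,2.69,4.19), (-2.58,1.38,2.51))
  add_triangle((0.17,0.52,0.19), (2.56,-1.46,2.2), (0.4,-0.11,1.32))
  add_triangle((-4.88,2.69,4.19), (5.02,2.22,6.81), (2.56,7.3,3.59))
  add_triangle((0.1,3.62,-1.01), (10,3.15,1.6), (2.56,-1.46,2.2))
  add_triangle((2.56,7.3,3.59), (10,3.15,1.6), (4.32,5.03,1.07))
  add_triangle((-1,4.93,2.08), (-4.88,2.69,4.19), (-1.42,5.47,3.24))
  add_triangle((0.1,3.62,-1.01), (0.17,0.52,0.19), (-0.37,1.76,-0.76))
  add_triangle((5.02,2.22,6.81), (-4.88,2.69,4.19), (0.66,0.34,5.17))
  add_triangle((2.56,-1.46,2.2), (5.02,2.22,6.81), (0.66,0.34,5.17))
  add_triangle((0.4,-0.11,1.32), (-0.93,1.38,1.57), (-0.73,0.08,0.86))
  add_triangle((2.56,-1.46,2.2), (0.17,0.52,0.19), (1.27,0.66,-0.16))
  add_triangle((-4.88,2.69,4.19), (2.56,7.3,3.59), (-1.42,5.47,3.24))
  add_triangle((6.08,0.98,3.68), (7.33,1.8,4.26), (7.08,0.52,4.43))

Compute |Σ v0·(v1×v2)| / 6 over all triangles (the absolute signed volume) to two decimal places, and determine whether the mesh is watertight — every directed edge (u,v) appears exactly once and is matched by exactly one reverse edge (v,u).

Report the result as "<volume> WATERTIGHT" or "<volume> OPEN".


237.89 OPEN

Per-triangle v0·(v1×v2)/6:
  t1: -0.2344
  t2: +0.5408
  t3: +0.9849
  t4: -0.1665
  t5: -0.2508
  t6: +8.7738
  t7: +8.0870
  t8: +8.6499
  t9: -0.7130
  t10: +10.6745
  t11: +61.6241
  t12: +0.2360
  t13: +0.3005
  t14: -0.2420
  t15: +3.5902
  t16: -1.0338
  t17: -0.2269
  t18: +0.3888
  t19: +5.0176
  t20: -0.4814
  t21: +6.9421
  t22: +0.3381
  t23: +1.5958
  t24: +2.5711
  t25: +0.2324
  t26: -0.0835
  t27: -1.0030
  t28: +2.0638
  t29: -0.2116
  t30: +2.9073
  t31: +3.2251
  t32: +7.4354
  t33: +5.6535
  t34: +1.8732
  t35: -0.8600
  t36: -0.3690
  t37: -1.8122
  t38: -0.4971
  t39: +2.5155
  t40: -2.9580
  t41: -0.0296
  t42: +1.6871
  t43: +1.3160
  t44: +0.0116
  t45: -0.2548
  t46: +55.3098
  t47: -6.8325
  t48: +15.3496
  t49: +2.5405
  t50: -0.0594
  t51: +16.9037
  t52: +9.2193
  t53: +0.2824
  t54: -0.3553
  t55: +7.7484
  t56: -0.0204
Σ = +237.8941 → |volume| = 237.89

Directed edges: 168 total; 6 unmatched, e.g. (-0.18,-0.33,1.53)→(2.56,-1.46,2.2) → open.


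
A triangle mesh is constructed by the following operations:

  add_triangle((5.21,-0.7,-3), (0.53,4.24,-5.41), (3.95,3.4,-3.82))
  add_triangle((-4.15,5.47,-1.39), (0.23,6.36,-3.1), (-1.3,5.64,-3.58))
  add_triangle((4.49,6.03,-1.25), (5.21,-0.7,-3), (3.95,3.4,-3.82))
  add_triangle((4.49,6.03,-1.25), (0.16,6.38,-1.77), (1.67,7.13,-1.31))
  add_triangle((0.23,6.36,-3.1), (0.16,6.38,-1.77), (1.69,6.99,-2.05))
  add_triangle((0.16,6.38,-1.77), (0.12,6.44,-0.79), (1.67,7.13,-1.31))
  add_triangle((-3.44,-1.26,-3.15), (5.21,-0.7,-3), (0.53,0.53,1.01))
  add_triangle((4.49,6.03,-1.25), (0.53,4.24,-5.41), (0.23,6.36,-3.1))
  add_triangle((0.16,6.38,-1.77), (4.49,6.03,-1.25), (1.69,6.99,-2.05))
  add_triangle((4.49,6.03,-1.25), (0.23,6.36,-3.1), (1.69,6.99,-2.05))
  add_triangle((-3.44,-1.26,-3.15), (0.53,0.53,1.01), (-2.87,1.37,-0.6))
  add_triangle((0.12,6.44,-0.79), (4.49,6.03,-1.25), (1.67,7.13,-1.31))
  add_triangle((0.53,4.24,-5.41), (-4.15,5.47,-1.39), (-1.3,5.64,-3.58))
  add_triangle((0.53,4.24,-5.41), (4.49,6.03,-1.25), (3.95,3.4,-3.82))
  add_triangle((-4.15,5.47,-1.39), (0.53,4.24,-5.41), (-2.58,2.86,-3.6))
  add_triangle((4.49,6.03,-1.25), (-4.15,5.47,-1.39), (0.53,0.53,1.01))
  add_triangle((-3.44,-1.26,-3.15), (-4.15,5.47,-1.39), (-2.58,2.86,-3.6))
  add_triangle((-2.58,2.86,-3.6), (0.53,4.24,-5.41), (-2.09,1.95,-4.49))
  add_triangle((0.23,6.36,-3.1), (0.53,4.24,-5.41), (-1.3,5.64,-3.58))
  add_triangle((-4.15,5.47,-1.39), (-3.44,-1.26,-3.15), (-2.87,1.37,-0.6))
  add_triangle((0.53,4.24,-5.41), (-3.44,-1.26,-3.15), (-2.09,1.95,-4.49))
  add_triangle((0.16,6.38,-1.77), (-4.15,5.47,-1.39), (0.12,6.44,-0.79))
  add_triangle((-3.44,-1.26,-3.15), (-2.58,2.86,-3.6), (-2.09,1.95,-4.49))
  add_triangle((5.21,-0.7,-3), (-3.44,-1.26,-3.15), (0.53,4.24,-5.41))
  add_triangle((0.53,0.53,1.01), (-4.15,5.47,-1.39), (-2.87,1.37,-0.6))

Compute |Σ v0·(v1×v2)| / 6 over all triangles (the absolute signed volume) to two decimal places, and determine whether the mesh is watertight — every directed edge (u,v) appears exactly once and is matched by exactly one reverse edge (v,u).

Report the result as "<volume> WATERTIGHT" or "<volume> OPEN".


Per-triangle v0·(v1×v2)/6:
  t1: +11.6378
  t2: +5.8641
  t3: +13.4600
  t4: +2.4116
  t5: +2.1428
  t6: +1.6098
  t7: -0.7118
  t8: +15.8139
  t9: +1.1922
  t10: +3.5718
  t11: +0.3378
  t12: +1.2037
  t13: +4.4334
  t14: +14.6836
  t15: +11.4346
  t16: +9.2199
  t17: +10.2173
  t18: +4.2368
  t19: +5.6617
  t20: +4.7820
  t21: +3.2026
  t22: +4.5378
  t23: +3.6934
  t24: +26.8414
  t25: +1.6963
Σ = +163.1745 → |volume| = 163.17

Directed edges: 75 total; 9 unmatched, e.g. (-4.15,5.47,-1.39)→(0.23,6.36,-3.1) → open.

163.17 OPEN


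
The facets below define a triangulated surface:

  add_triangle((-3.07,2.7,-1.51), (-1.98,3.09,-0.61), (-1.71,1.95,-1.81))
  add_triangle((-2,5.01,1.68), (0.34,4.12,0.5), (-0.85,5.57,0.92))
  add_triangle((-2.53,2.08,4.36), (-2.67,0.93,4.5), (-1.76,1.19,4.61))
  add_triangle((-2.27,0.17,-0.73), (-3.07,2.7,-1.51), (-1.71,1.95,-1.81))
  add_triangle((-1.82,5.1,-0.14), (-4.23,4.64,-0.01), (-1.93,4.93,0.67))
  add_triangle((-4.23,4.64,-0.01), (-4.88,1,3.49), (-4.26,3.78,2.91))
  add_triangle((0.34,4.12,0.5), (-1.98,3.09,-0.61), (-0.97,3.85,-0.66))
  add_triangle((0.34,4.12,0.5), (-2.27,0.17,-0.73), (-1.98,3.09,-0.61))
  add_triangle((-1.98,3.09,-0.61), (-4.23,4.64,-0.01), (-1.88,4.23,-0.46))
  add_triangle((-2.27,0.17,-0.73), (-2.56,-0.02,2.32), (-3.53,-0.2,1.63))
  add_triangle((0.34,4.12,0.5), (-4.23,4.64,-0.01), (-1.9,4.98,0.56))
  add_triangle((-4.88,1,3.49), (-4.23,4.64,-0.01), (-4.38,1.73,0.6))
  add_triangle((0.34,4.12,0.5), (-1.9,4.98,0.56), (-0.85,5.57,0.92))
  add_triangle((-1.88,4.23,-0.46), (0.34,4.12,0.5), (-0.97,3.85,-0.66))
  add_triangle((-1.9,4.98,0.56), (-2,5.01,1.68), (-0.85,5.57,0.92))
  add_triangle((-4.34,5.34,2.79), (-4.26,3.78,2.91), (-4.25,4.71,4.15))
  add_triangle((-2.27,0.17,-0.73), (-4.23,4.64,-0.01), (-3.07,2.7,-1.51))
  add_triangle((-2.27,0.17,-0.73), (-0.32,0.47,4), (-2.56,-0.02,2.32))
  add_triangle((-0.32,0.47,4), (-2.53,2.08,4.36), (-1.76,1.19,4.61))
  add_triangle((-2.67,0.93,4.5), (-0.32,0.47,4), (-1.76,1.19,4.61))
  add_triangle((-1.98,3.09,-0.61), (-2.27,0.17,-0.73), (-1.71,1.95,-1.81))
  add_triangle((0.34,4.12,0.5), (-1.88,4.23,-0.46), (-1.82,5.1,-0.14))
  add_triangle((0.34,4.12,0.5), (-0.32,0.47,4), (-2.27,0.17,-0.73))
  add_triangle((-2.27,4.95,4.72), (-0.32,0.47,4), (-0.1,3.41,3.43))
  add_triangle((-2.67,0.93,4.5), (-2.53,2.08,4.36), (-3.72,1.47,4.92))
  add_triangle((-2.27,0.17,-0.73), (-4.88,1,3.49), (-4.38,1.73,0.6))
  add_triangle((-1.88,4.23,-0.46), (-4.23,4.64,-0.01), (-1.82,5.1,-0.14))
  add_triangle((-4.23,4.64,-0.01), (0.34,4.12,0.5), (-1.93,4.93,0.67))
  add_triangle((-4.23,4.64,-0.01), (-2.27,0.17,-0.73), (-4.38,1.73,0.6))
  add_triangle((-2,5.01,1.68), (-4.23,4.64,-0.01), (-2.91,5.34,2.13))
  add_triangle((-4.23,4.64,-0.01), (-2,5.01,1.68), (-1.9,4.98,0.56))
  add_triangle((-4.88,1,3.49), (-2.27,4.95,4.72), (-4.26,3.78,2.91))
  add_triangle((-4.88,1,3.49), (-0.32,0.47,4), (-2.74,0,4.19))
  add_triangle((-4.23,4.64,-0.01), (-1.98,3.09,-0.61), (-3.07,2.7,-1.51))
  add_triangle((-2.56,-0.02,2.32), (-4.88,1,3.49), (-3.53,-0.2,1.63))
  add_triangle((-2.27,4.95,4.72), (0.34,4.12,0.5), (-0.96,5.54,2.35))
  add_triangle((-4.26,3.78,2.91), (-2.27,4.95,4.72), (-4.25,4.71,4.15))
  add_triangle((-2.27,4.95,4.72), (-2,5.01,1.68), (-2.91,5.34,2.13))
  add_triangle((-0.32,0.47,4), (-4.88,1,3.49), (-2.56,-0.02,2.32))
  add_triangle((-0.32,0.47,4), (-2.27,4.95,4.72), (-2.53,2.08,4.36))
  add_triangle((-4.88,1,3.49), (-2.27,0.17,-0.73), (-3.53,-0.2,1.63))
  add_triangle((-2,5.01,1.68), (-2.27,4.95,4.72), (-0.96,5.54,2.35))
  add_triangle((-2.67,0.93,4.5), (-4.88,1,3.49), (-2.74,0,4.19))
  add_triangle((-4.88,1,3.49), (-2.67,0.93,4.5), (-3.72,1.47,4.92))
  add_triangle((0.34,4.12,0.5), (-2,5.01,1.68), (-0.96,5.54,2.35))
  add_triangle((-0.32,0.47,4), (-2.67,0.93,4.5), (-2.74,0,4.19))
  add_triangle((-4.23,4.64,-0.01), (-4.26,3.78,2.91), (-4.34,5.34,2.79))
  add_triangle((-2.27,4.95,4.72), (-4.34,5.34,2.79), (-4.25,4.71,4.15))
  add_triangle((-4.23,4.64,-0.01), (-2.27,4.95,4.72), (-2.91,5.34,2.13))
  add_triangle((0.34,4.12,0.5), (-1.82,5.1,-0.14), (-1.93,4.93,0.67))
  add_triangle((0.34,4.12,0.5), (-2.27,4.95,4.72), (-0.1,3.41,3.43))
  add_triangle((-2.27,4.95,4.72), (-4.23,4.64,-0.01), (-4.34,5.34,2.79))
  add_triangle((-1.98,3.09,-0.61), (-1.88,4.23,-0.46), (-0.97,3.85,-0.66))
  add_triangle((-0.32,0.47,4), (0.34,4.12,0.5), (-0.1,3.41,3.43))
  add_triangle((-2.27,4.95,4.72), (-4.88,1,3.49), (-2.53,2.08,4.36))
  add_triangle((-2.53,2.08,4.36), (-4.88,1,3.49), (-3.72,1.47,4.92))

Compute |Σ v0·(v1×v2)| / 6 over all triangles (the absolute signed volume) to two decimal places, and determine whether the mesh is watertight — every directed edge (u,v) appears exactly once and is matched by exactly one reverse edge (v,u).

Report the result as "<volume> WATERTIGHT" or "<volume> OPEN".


Per-triangle v0·(v1×v2)/6:
  t1: +0.7517
  t2: +0.5596
  t3: +0.8522
  t4: +0.8173
  t5: +1.7451
  t6: +6.7571
  t7: -0.8590
  t8: -0.3928
  t9: +0.6302
  t10: -0.3307
  t11: +0.7689
  t12: +5.7167
  t13: +0.4271
  t14: +0.8647
  t15: +1.2033
  t16: +1.4346
  t17: +2.1169
  t18: -0.8591
  t19: +0.5112
  t20: +0.6263
  t21: -1.4208
  t22: +0.3361
  t23: -6.3689
  t24: +4.3046
  t25: +0.7274
  t26: +2.2014
  t27: +0.7894
  t28: -1.1467
  t29: +2.5690
  t30: +1.6913
  t31: +2.3188
  t32: +7.8198
  t33: -2.4558
  t34: +1.2575
  t35: +0.7636
  t36: +0.9230
  t37: -0.4862
  t38: +1.9053
  t39: +1.8313
  t40: +4.4137
  t41: +1.5527
  t42: +3.3189
  t43: +1.8776
  t44: +0.7875
  t45: +1.7371
  t46: +1.4015
  t47: +2.9554
  t48: +3.4369
  t49: +3.4497
  t50: +1.3281
  t51: +4.4686
  t52: +2.9264
  t53: +0.2464
  t54: +0.2896
  t55: +5.3710
  t56: +1.4017
Σ = +81.8637 → |volume| = 81.86

Directed edges: 168 total, each appears once with its reverse present → watertight.

81.86 WATERTIGHT


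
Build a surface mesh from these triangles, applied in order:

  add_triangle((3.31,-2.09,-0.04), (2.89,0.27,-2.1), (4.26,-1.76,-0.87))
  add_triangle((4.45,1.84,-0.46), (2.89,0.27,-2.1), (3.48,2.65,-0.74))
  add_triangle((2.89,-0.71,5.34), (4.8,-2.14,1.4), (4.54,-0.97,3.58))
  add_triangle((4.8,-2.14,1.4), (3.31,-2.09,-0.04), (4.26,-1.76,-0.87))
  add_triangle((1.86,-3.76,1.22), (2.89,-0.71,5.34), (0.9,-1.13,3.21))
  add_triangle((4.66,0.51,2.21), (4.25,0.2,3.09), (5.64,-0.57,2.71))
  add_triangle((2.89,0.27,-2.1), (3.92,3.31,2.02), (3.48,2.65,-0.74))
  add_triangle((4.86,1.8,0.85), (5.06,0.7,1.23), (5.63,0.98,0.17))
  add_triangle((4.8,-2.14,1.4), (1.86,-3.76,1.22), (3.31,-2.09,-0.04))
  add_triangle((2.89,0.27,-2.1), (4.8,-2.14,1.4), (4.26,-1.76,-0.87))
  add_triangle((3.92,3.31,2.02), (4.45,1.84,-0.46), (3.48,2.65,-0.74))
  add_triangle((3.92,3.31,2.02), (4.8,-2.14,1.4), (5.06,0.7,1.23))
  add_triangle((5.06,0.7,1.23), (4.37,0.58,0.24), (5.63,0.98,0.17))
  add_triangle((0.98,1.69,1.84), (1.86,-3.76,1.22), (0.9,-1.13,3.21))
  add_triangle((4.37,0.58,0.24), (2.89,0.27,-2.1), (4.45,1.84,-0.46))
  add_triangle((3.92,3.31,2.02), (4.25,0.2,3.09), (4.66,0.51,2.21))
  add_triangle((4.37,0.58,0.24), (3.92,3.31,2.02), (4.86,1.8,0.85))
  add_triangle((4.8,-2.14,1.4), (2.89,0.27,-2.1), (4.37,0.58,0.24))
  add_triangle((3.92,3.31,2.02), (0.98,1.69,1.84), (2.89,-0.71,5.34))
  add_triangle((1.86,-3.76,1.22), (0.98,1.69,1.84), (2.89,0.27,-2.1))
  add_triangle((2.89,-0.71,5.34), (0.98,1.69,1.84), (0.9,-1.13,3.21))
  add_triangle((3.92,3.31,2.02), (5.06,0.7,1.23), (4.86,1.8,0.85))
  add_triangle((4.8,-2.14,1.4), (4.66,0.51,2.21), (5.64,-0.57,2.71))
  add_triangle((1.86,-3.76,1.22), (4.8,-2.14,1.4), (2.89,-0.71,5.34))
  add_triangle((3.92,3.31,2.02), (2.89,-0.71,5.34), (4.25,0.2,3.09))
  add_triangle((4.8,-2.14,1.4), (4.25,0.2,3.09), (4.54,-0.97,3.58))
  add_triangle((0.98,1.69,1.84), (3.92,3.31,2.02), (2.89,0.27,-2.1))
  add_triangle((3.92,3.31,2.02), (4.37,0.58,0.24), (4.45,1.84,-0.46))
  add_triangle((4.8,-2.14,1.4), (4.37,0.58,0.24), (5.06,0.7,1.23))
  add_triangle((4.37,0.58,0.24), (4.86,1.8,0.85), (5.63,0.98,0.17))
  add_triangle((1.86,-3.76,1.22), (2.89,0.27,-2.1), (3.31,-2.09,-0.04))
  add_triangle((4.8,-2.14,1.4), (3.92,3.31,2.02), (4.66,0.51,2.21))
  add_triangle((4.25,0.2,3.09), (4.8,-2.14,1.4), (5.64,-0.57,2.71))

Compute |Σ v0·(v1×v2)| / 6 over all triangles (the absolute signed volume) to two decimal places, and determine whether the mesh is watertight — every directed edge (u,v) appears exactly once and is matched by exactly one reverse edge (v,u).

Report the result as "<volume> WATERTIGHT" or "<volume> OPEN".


56.65 OPEN

Per-triangle v0·(v1×v2)/6:
  t1: +0.1134
  t2: +1.8788
  t3: +2.7483
  t4: +1.1502
  t5: +3.4317
  t6: +0.9835
  t7: -2.9155
  t8: +1.0836
  t9: +2.6902
  t10: +2.3060
  t11: +2.6548
  t12: +3.0678
  t13: +0.1643
  t14: -2.7254
  t15: +2.1136
  t16: +2.4373
  t17: -0.3334
  t18: +4.6626
  t19: +4.9176
  t20: -6.8155
  t21: +1.4515
  t22: +1.7883
  t23: +0.8811
  t24: +10.8574
  t25: +6.6730
  t26: +2.2200
  t27: +0.1296
  t28: +3.0735
  t29: +1.9493
  t30: -0.2159
  t31: +1.5097
  t32: +1.6278
  t33: +1.0937
Σ = +56.6527 → |volume| = 56.65

Directed edges: 99 total; 3 unmatched, e.g. (4.54,-0.97,3.58)→(2.89,-0.71,5.34) → open.


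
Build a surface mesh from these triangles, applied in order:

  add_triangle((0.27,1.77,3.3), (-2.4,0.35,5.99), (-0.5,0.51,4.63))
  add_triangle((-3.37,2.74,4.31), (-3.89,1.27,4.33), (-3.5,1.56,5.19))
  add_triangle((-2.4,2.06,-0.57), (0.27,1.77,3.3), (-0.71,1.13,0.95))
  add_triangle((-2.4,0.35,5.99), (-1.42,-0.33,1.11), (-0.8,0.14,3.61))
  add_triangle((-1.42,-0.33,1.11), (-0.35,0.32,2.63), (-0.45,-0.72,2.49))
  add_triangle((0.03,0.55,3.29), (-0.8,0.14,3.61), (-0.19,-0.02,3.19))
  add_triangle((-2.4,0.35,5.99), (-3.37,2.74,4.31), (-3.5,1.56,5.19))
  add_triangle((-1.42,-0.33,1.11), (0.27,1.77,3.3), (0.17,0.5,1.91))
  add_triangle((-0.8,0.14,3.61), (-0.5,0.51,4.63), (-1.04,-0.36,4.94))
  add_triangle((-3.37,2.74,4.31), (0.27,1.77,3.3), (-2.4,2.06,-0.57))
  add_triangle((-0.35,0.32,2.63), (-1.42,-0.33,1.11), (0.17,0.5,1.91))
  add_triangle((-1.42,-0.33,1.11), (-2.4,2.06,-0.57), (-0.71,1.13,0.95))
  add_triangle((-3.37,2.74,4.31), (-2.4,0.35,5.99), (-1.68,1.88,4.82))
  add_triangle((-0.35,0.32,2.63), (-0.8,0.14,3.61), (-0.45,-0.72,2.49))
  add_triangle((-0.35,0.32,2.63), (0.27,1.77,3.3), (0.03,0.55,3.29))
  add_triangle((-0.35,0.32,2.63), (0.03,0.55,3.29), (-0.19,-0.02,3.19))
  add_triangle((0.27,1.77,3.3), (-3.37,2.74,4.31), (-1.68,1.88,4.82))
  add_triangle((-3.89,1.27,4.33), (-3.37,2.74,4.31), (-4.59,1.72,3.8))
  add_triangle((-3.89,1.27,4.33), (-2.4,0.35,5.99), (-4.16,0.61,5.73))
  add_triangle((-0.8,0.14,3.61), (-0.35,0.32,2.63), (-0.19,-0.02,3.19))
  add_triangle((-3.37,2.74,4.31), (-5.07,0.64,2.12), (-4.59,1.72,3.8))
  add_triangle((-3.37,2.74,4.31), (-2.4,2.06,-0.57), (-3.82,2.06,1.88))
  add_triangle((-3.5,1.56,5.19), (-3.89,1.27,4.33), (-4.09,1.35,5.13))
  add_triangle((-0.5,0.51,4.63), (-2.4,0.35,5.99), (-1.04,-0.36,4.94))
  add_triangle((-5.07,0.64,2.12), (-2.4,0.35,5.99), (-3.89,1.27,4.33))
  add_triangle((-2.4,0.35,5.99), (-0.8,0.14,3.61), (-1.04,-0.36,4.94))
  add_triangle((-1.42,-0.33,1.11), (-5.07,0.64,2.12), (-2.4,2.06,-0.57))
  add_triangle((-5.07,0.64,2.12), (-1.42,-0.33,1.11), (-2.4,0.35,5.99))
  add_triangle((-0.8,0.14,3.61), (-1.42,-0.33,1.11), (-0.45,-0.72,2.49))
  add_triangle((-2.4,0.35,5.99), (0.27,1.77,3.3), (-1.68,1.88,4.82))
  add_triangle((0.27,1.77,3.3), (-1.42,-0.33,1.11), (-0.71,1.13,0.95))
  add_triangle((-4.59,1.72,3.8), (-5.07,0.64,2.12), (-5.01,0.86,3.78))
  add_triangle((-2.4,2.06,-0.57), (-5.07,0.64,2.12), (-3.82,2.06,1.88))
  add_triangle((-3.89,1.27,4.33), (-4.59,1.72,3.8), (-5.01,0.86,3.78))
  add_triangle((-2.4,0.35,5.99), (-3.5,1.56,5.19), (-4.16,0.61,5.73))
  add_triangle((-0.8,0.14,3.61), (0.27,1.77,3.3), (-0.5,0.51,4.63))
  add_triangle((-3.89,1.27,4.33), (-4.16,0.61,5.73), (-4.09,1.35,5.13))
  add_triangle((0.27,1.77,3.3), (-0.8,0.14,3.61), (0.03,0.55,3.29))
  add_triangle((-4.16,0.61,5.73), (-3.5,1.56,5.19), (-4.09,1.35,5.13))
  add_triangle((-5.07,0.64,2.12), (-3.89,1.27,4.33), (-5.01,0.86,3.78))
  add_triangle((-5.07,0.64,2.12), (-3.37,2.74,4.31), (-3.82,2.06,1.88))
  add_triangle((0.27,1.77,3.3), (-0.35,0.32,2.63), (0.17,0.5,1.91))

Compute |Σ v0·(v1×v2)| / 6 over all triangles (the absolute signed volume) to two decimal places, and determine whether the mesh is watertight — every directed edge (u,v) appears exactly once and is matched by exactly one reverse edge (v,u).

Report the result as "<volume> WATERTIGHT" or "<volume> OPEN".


Per-triangle v0·(v1×v2)/6:
  t1: +1.7530
  t2: +1.2246
  t3: -0.2219
  t4: +0.3239
  t5: -0.5463
  t6: +0.1970
  t7: +1.4671
  t8: -0.4428
  t9: -0.1855
  t10: +4.2894
  t11: -0.0628
  t12: -0.9944
  t13: +3.2460
  t14: +0.1277
  t15: -0.2341
  t16: -0.0991
  t17: +1.9326
  t18: +1.4720
  t19: -1.3006
  t20: -0.0879
  t21: +0.8825
  t22: +2.3214
  t23: +0.1439
  t24: +1.1021
  t25: +3.1747
  t26: -0.3521
  t27: -0.0893
  t28: +2.1663
  t29: +0.5996
  t30: +2.1451
  t31: -0.9165
  t32: +1.2624
  t33: +2.5176
  t34: +0.9163
  t35: +1.9486
  t36: -0.3206
  t37: +0.2905
  t38: +0.4955
  t39: +0.5575
  t40: -0.5893
  t41: +3.3146
  t42: +0.1713
Σ = +33.6002 → |volume| = 33.60

Directed edges: 126 total, each appears once with its reverse present → watertight.

33.60 WATERTIGHT


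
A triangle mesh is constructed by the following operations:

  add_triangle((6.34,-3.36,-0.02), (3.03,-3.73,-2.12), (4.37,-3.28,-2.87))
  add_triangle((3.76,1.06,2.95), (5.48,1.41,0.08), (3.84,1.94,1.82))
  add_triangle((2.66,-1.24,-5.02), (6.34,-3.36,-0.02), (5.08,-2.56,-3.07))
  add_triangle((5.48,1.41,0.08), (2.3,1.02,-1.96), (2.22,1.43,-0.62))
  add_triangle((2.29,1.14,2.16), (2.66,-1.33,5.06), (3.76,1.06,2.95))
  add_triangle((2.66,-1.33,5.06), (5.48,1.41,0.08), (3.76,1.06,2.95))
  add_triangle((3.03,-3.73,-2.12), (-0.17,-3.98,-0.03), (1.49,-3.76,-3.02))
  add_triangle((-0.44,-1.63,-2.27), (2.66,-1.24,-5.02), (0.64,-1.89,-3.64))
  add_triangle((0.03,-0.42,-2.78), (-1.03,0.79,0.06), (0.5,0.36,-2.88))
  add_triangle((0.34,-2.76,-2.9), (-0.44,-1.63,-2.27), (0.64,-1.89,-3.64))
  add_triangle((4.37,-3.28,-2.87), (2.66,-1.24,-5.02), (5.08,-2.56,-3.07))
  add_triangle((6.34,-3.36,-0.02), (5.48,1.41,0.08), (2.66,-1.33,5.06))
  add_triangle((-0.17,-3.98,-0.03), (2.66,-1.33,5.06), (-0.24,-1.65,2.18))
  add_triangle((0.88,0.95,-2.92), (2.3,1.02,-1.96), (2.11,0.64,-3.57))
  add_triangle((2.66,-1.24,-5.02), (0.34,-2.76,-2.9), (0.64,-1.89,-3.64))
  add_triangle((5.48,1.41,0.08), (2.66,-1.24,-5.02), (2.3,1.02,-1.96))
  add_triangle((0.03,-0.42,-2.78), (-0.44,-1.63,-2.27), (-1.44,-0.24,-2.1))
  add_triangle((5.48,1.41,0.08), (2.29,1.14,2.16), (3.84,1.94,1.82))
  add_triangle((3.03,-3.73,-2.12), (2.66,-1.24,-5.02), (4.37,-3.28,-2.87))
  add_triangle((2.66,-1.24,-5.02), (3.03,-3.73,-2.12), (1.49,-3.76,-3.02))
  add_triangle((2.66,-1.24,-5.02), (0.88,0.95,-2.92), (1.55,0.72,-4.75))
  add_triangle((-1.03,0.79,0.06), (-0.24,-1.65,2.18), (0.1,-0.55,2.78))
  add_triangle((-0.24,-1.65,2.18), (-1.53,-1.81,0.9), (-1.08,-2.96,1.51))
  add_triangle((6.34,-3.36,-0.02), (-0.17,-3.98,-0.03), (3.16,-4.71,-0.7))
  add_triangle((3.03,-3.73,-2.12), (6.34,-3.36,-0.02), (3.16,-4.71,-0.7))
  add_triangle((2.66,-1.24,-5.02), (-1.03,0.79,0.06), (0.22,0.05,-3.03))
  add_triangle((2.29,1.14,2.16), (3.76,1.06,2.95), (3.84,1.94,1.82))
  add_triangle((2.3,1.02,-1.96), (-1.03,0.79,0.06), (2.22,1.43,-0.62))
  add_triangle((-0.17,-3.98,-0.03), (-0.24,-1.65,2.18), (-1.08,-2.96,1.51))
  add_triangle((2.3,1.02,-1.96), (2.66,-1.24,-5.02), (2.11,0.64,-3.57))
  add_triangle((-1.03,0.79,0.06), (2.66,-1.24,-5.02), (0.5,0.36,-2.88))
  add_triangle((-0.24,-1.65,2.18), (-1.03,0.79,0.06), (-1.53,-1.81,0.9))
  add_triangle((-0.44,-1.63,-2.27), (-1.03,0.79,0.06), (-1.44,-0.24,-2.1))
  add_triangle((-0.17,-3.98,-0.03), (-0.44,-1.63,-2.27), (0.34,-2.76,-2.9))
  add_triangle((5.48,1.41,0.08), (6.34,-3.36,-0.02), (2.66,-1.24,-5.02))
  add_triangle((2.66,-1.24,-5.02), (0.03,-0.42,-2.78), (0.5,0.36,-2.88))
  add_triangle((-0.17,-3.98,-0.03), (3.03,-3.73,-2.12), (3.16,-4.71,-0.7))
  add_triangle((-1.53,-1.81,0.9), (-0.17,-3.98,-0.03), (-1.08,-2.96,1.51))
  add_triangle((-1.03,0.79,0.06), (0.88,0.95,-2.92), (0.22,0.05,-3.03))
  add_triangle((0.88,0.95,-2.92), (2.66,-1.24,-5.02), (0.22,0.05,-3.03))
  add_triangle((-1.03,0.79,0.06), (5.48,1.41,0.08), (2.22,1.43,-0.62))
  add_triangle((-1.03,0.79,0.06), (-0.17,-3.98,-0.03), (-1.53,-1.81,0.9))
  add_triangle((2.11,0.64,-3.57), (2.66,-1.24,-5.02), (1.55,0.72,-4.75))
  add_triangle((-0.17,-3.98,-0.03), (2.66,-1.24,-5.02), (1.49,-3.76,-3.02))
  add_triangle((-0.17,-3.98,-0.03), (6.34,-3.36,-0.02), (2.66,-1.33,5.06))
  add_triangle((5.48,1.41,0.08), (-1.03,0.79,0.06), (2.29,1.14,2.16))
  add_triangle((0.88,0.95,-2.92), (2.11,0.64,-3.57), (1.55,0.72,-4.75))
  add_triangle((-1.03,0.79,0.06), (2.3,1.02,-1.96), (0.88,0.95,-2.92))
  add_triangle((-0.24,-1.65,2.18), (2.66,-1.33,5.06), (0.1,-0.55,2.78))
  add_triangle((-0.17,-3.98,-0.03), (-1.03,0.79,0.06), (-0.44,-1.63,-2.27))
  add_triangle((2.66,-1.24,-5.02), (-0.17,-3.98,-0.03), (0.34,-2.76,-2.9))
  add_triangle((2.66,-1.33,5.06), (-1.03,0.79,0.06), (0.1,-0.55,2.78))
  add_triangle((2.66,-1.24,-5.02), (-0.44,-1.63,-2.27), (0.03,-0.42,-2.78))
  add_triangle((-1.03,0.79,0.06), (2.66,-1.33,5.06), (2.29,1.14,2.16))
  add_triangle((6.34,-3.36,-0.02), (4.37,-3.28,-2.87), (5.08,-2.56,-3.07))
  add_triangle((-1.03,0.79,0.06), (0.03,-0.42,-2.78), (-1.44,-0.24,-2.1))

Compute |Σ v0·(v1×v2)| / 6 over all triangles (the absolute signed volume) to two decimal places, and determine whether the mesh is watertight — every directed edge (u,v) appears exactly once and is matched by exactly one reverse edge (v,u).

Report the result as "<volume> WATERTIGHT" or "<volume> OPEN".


Per-triangle v0·(v1×v2)/6:
  t1: +4.2611
  t2: +2.3681
  t3: -0.1526
  t4: +1.3085
  t5: +1.3947
  t6: +5.7510
  t7: +4.0387
  t8: +0.2090
  t9: +0.5489
  t10: +0.5920
  t11: +3.1335
  t12: +23.0971
  t13: +4.5212
  t14: +0.6262
  t15: +1.2116
  t16: +5.4825
  t17: +0.8889
  t18: -0.9616
  t19: +3.5420
  t20: +5.1038
  t21: -0.2951
  t22: +0.7011
  t23: +0.5700
  t24: +2.8697
  t25: +5.2200
  t26: -0.2318
  t27: +0.5648
  t28: +0.7475
  t29: +1.2145
  t30: +1.3314
  t31: -0.2293
  t32: +0.8541
  t33: +0.2078
  t34: +1.3931
  t35: +22.8639
  t36: +1.0646
  t37: +3.2582
  t38: +0.8987
  t39: +0.7339
  t40: +1.4917
  t41: +0.6875
  t42: +0.5926
  t43: +1.5770
  t44: +0.1024
  t45: +21.7952
  t46: +2.0114
  t47: +0.3853
  t48: +0.8617
  t49: +1.4478
  t50: +1.6064
  t51: +3.6595
  t52: +0.7634
  t53: +1.6576
  t54: +2.3134
  t55: +3.5101
  t56: +0.4924
Σ = +155.6566 → |volume| = 155.66

Directed edges: 168 total, each appears once with its reverse present → watertight.

155.66 WATERTIGHT
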